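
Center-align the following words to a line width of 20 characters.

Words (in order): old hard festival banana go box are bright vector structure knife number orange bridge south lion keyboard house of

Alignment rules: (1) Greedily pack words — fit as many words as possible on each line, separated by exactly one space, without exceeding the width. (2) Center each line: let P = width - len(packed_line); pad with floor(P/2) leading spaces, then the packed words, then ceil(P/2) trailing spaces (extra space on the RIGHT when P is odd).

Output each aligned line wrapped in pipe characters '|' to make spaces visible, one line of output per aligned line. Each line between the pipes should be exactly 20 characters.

Line 1: ['old', 'hard', 'festival'] (min_width=17, slack=3)
Line 2: ['banana', 'go', 'box', 'are'] (min_width=17, slack=3)
Line 3: ['bright', 'vector'] (min_width=13, slack=7)
Line 4: ['structure', 'knife'] (min_width=15, slack=5)
Line 5: ['number', 'orange', 'bridge'] (min_width=20, slack=0)
Line 6: ['south', 'lion', 'keyboard'] (min_width=19, slack=1)
Line 7: ['house', 'of'] (min_width=8, slack=12)

Answer: | old hard festival  |
| banana go box are  |
|   bright vector    |
|  structure knife   |
|number orange bridge|
|south lion keyboard |
|      house of      |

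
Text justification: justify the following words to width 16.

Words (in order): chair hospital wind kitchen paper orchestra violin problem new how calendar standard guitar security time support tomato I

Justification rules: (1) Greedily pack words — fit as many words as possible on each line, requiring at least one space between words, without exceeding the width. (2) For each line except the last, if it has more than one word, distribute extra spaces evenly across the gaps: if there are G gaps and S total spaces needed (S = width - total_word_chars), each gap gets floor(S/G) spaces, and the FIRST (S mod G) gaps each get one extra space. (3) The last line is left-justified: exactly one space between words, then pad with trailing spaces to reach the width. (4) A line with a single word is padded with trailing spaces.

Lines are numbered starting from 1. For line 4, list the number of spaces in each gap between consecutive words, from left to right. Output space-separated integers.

Answer: 3

Derivation:
Line 1: ['chair', 'hospital'] (min_width=14, slack=2)
Line 2: ['wind', 'kitchen'] (min_width=12, slack=4)
Line 3: ['paper', 'orchestra'] (min_width=15, slack=1)
Line 4: ['violin', 'problem'] (min_width=14, slack=2)
Line 5: ['new', 'how', 'calendar'] (min_width=16, slack=0)
Line 6: ['standard', 'guitar'] (min_width=15, slack=1)
Line 7: ['security', 'time'] (min_width=13, slack=3)
Line 8: ['support', 'tomato', 'I'] (min_width=16, slack=0)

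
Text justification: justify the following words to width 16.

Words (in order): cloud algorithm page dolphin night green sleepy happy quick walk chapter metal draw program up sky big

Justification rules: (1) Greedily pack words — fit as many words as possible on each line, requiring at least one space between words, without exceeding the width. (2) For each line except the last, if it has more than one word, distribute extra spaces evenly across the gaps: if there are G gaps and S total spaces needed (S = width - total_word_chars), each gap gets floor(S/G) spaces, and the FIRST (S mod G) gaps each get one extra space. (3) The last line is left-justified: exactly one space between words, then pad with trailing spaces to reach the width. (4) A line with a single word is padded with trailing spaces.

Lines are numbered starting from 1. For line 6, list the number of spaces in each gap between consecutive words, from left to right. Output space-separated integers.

Line 1: ['cloud', 'algorithm'] (min_width=15, slack=1)
Line 2: ['page', 'dolphin'] (min_width=12, slack=4)
Line 3: ['night', 'green'] (min_width=11, slack=5)
Line 4: ['sleepy', 'happy'] (min_width=12, slack=4)
Line 5: ['quick', 'walk'] (min_width=10, slack=6)
Line 6: ['chapter', 'metal'] (min_width=13, slack=3)
Line 7: ['draw', 'program', 'up'] (min_width=15, slack=1)
Line 8: ['sky', 'big'] (min_width=7, slack=9)

Answer: 4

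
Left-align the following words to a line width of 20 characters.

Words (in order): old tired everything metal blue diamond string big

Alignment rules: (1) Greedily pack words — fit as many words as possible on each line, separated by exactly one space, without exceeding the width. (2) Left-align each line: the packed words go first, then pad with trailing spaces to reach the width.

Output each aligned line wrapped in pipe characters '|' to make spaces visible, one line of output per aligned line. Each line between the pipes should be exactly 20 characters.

Answer: |old tired everything|
|metal blue diamond  |
|string big          |

Derivation:
Line 1: ['old', 'tired', 'everything'] (min_width=20, slack=0)
Line 2: ['metal', 'blue', 'diamond'] (min_width=18, slack=2)
Line 3: ['string', 'big'] (min_width=10, slack=10)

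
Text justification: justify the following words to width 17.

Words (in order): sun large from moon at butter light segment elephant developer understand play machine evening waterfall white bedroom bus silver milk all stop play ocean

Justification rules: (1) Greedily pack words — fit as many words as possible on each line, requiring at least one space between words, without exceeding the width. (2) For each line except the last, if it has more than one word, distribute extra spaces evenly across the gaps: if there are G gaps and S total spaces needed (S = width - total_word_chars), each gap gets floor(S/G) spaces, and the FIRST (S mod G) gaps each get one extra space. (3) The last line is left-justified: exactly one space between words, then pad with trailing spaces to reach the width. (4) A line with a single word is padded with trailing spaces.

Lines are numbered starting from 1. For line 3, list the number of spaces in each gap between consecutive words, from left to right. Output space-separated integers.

Answer: 5

Derivation:
Line 1: ['sun', 'large', 'from'] (min_width=14, slack=3)
Line 2: ['moon', 'at', 'butter'] (min_width=14, slack=3)
Line 3: ['light', 'segment'] (min_width=13, slack=4)
Line 4: ['elephant'] (min_width=8, slack=9)
Line 5: ['developer'] (min_width=9, slack=8)
Line 6: ['understand', 'play'] (min_width=15, slack=2)
Line 7: ['machine', 'evening'] (min_width=15, slack=2)
Line 8: ['waterfall', 'white'] (min_width=15, slack=2)
Line 9: ['bedroom', 'bus'] (min_width=11, slack=6)
Line 10: ['silver', 'milk', 'all'] (min_width=15, slack=2)
Line 11: ['stop', 'play', 'ocean'] (min_width=15, slack=2)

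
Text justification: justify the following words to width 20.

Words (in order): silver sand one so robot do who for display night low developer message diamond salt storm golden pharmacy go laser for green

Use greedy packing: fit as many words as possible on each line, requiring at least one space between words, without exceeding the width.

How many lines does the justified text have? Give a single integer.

Line 1: ['silver', 'sand', 'one', 'so'] (min_width=18, slack=2)
Line 2: ['robot', 'do', 'who', 'for'] (min_width=16, slack=4)
Line 3: ['display', 'night', 'low'] (min_width=17, slack=3)
Line 4: ['developer', 'message'] (min_width=17, slack=3)
Line 5: ['diamond', 'salt', 'storm'] (min_width=18, slack=2)
Line 6: ['golden', 'pharmacy', 'go'] (min_width=18, slack=2)
Line 7: ['laser', 'for', 'green'] (min_width=15, slack=5)
Total lines: 7

Answer: 7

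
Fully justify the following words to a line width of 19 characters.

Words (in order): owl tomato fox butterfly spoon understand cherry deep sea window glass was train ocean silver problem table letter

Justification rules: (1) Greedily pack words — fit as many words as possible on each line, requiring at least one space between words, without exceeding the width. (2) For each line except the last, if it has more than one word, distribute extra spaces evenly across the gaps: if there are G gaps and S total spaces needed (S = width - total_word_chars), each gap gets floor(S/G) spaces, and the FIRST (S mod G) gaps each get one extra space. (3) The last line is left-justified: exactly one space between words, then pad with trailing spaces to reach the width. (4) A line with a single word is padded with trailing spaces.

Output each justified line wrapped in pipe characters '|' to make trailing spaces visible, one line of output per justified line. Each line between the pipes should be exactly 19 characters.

Answer: |owl    tomato   fox|
|butterfly     spoon|
|understand   cherry|
|deep   sea   window|
|glass   was   train|
|ocean        silver|
|problem       table|
|letter             |

Derivation:
Line 1: ['owl', 'tomato', 'fox'] (min_width=14, slack=5)
Line 2: ['butterfly', 'spoon'] (min_width=15, slack=4)
Line 3: ['understand', 'cherry'] (min_width=17, slack=2)
Line 4: ['deep', 'sea', 'window'] (min_width=15, slack=4)
Line 5: ['glass', 'was', 'train'] (min_width=15, slack=4)
Line 6: ['ocean', 'silver'] (min_width=12, slack=7)
Line 7: ['problem', 'table'] (min_width=13, slack=6)
Line 8: ['letter'] (min_width=6, slack=13)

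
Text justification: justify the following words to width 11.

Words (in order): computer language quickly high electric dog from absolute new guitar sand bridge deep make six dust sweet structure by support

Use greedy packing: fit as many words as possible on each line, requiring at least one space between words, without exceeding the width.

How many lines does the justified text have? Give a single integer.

Line 1: ['computer'] (min_width=8, slack=3)
Line 2: ['language'] (min_width=8, slack=3)
Line 3: ['quickly'] (min_width=7, slack=4)
Line 4: ['high'] (min_width=4, slack=7)
Line 5: ['electric'] (min_width=8, slack=3)
Line 6: ['dog', 'from'] (min_width=8, slack=3)
Line 7: ['absolute'] (min_width=8, slack=3)
Line 8: ['new', 'guitar'] (min_width=10, slack=1)
Line 9: ['sand', 'bridge'] (min_width=11, slack=0)
Line 10: ['deep', 'make'] (min_width=9, slack=2)
Line 11: ['six', 'dust'] (min_width=8, slack=3)
Line 12: ['sweet'] (min_width=5, slack=6)
Line 13: ['structure'] (min_width=9, slack=2)
Line 14: ['by', 'support'] (min_width=10, slack=1)
Total lines: 14

Answer: 14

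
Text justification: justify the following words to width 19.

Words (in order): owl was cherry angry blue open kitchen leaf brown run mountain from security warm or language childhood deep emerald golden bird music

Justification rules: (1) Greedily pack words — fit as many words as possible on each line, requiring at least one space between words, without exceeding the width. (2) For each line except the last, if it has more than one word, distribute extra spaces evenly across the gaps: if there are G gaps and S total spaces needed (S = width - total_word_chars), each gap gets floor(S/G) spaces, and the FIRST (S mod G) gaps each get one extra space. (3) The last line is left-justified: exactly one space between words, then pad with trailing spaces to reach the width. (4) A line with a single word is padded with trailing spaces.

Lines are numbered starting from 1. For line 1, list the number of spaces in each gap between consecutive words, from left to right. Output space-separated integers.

Answer: 4 3

Derivation:
Line 1: ['owl', 'was', 'cherry'] (min_width=14, slack=5)
Line 2: ['angry', 'blue', 'open'] (min_width=15, slack=4)
Line 3: ['kitchen', 'leaf', 'brown'] (min_width=18, slack=1)
Line 4: ['run', 'mountain', 'from'] (min_width=17, slack=2)
Line 5: ['security', 'warm', 'or'] (min_width=16, slack=3)
Line 6: ['language', 'childhood'] (min_width=18, slack=1)
Line 7: ['deep', 'emerald', 'golden'] (min_width=19, slack=0)
Line 8: ['bird', 'music'] (min_width=10, slack=9)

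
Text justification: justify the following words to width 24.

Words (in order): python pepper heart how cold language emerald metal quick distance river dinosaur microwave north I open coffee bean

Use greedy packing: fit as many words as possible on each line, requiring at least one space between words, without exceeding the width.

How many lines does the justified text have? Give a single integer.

Answer: 5

Derivation:
Line 1: ['python', 'pepper', 'heart', 'how'] (min_width=23, slack=1)
Line 2: ['cold', 'language', 'emerald'] (min_width=21, slack=3)
Line 3: ['metal', 'quick', 'distance'] (min_width=20, slack=4)
Line 4: ['river', 'dinosaur', 'microwave'] (min_width=24, slack=0)
Line 5: ['north', 'I', 'open', 'coffee', 'bean'] (min_width=24, slack=0)
Total lines: 5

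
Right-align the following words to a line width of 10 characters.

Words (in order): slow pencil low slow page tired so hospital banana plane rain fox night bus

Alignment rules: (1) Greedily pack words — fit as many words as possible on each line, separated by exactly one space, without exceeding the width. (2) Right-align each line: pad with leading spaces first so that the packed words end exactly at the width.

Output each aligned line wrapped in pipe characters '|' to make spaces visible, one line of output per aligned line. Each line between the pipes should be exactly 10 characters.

Line 1: ['slow'] (min_width=4, slack=6)
Line 2: ['pencil', 'low'] (min_width=10, slack=0)
Line 3: ['slow', 'page'] (min_width=9, slack=1)
Line 4: ['tired', 'so'] (min_width=8, slack=2)
Line 5: ['hospital'] (min_width=8, slack=2)
Line 6: ['banana'] (min_width=6, slack=4)
Line 7: ['plane', 'rain'] (min_width=10, slack=0)
Line 8: ['fox', 'night'] (min_width=9, slack=1)
Line 9: ['bus'] (min_width=3, slack=7)

Answer: |      slow|
|pencil low|
| slow page|
|  tired so|
|  hospital|
|    banana|
|plane rain|
| fox night|
|       bus|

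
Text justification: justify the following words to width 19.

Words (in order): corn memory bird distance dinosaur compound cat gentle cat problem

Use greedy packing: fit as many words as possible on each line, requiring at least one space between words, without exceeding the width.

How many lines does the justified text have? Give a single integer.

Line 1: ['corn', 'memory', 'bird'] (min_width=16, slack=3)
Line 2: ['distance', 'dinosaur'] (min_width=17, slack=2)
Line 3: ['compound', 'cat', 'gentle'] (min_width=19, slack=0)
Line 4: ['cat', 'problem'] (min_width=11, slack=8)
Total lines: 4

Answer: 4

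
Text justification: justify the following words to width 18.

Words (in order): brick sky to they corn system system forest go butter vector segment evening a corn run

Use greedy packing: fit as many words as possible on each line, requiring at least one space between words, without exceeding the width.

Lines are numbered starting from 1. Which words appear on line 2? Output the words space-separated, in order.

Answer: corn system system

Derivation:
Line 1: ['brick', 'sky', 'to', 'they'] (min_width=17, slack=1)
Line 2: ['corn', 'system', 'system'] (min_width=18, slack=0)
Line 3: ['forest', 'go', 'butter'] (min_width=16, slack=2)
Line 4: ['vector', 'segment'] (min_width=14, slack=4)
Line 5: ['evening', 'a', 'corn', 'run'] (min_width=18, slack=0)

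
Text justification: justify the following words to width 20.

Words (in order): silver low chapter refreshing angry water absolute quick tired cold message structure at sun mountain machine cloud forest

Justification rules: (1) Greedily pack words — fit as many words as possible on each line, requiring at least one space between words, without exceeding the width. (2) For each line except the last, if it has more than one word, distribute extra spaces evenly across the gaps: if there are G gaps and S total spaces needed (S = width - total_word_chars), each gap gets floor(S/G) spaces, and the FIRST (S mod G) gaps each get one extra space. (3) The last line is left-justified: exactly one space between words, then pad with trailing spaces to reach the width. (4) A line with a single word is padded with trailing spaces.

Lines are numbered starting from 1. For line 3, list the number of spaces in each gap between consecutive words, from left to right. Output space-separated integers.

Answer: 1 1

Derivation:
Line 1: ['silver', 'low', 'chapter'] (min_width=18, slack=2)
Line 2: ['refreshing', 'angry'] (min_width=16, slack=4)
Line 3: ['water', 'absolute', 'quick'] (min_width=20, slack=0)
Line 4: ['tired', 'cold', 'message'] (min_width=18, slack=2)
Line 5: ['structure', 'at', 'sun'] (min_width=16, slack=4)
Line 6: ['mountain', 'machine'] (min_width=16, slack=4)
Line 7: ['cloud', 'forest'] (min_width=12, slack=8)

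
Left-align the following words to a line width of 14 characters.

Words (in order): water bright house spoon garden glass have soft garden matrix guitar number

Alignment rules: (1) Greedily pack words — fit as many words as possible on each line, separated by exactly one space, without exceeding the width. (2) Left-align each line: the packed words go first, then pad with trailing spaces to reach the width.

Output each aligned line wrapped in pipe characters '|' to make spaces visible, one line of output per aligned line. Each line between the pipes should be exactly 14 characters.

Line 1: ['water', 'bright'] (min_width=12, slack=2)
Line 2: ['house', 'spoon'] (min_width=11, slack=3)
Line 3: ['garden', 'glass'] (min_width=12, slack=2)
Line 4: ['have', 'soft'] (min_width=9, slack=5)
Line 5: ['garden', 'matrix'] (min_width=13, slack=1)
Line 6: ['guitar', 'number'] (min_width=13, slack=1)

Answer: |water bright  |
|house spoon   |
|garden glass  |
|have soft     |
|garden matrix |
|guitar number |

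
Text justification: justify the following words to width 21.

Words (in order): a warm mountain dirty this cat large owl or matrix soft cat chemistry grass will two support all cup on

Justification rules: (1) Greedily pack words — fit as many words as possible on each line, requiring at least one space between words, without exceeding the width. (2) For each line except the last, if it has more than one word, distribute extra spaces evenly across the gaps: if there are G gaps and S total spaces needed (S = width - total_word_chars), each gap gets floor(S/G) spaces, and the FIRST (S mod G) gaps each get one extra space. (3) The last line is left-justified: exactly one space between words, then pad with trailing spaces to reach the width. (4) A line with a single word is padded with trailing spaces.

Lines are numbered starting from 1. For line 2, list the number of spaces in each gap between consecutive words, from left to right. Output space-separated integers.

Answer: 1 1 1 1

Derivation:
Line 1: ['a', 'warm', 'mountain', 'dirty'] (min_width=21, slack=0)
Line 2: ['this', 'cat', 'large', 'owl', 'or'] (min_width=21, slack=0)
Line 3: ['matrix', 'soft', 'cat'] (min_width=15, slack=6)
Line 4: ['chemistry', 'grass', 'will'] (min_width=20, slack=1)
Line 5: ['two', 'support', 'all', 'cup'] (min_width=19, slack=2)
Line 6: ['on'] (min_width=2, slack=19)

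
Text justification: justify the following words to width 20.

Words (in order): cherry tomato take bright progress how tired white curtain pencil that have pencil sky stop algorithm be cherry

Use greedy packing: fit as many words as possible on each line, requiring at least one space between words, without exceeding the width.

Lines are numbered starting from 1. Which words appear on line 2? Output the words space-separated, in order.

Answer: bright progress how

Derivation:
Line 1: ['cherry', 'tomato', 'take'] (min_width=18, slack=2)
Line 2: ['bright', 'progress', 'how'] (min_width=19, slack=1)
Line 3: ['tired', 'white', 'curtain'] (min_width=19, slack=1)
Line 4: ['pencil', 'that', 'have'] (min_width=16, slack=4)
Line 5: ['pencil', 'sky', 'stop'] (min_width=15, slack=5)
Line 6: ['algorithm', 'be', 'cherry'] (min_width=19, slack=1)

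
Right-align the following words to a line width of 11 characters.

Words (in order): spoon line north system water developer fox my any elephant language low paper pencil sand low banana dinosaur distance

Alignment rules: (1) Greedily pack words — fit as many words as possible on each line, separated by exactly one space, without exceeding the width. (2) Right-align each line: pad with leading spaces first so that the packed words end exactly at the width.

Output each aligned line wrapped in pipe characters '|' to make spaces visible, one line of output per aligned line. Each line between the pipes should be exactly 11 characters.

Line 1: ['spoon', 'line'] (min_width=10, slack=1)
Line 2: ['north'] (min_width=5, slack=6)
Line 3: ['system'] (min_width=6, slack=5)
Line 4: ['water'] (min_width=5, slack=6)
Line 5: ['developer'] (min_width=9, slack=2)
Line 6: ['fox', 'my', 'any'] (min_width=10, slack=1)
Line 7: ['elephant'] (min_width=8, slack=3)
Line 8: ['language'] (min_width=8, slack=3)
Line 9: ['low', 'paper'] (min_width=9, slack=2)
Line 10: ['pencil', 'sand'] (min_width=11, slack=0)
Line 11: ['low', 'banana'] (min_width=10, slack=1)
Line 12: ['dinosaur'] (min_width=8, slack=3)
Line 13: ['distance'] (min_width=8, slack=3)

Answer: | spoon line|
|      north|
|     system|
|      water|
|  developer|
| fox my any|
|   elephant|
|   language|
|  low paper|
|pencil sand|
| low banana|
|   dinosaur|
|   distance|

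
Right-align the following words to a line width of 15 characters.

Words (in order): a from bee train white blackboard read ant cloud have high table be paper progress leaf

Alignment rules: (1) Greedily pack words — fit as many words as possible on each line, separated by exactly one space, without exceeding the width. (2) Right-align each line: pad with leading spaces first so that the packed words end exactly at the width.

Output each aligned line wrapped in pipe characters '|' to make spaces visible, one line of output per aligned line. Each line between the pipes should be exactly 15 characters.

Line 1: ['a', 'from', 'bee'] (min_width=10, slack=5)
Line 2: ['train', 'white'] (min_width=11, slack=4)
Line 3: ['blackboard', 'read'] (min_width=15, slack=0)
Line 4: ['ant', 'cloud', 'have'] (min_width=14, slack=1)
Line 5: ['high', 'table', 'be'] (min_width=13, slack=2)
Line 6: ['paper', 'progress'] (min_width=14, slack=1)
Line 7: ['leaf'] (min_width=4, slack=11)

Answer: |     a from bee|
|    train white|
|blackboard read|
| ant cloud have|
|  high table be|
| paper progress|
|           leaf|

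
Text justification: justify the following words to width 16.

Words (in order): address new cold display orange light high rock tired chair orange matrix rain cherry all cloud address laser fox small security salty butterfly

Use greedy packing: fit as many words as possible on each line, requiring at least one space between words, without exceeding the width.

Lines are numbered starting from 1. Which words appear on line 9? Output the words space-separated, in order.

Line 1: ['address', 'new', 'cold'] (min_width=16, slack=0)
Line 2: ['display', 'orange'] (min_width=14, slack=2)
Line 3: ['light', 'high', 'rock'] (min_width=15, slack=1)
Line 4: ['tired', 'chair'] (min_width=11, slack=5)
Line 5: ['orange', 'matrix'] (min_width=13, slack=3)
Line 6: ['rain', 'cherry', 'all'] (min_width=15, slack=1)
Line 7: ['cloud', 'address'] (min_width=13, slack=3)
Line 8: ['laser', 'fox', 'small'] (min_width=15, slack=1)
Line 9: ['security', 'salty'] (min_width=14, slack=2)
Line 10: ['butterfly'] (min_width=9, slack=7)

Answer: security salty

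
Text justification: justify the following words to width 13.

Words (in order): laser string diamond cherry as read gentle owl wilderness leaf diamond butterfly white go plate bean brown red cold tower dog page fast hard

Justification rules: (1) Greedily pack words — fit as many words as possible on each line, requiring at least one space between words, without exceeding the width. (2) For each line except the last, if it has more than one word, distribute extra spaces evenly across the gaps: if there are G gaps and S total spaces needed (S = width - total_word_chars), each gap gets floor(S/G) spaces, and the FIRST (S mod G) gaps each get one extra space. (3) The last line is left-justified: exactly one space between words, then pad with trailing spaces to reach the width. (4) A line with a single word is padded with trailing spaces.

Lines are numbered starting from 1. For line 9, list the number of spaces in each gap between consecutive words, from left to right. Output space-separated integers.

Answer: 6

Derivation:
Line 1: ['laser', 'string'] (min_width=12, slack=1)
Line 2: ['diamond'] (min_width=7, slack=6)
Line 3: ['cherry', 'as'] (min_width=9, slack=4)
Line 4: ['read', 'gentle'] (min_width=11, slack=2)
Line 5: ['owl'] (min_width=3, slack=10)
Line 6: ['wilderness'] (min_width=10, slack=3)
Line 7: ['leaf', 'diamond'] (min_width=12, slack=1)
Line 8: ['butterfly'] (min_width=9, slack=4)
Line 9: ['white', 'go'] (min_width=8, slack=5)
Line 10: ['plate', 'bean'] (min_width=10, slack=3)
Line 11: ['brown', 'red'] (min_width=9, slack=4)
Line 12: ['cold', 'tower'] (min_width=10, slack=3)
Line 13: ['dog', 'page', 'fast'] (min_width=13, slack=0)
Line 14: ['hard'] (min_width=4, slack=9)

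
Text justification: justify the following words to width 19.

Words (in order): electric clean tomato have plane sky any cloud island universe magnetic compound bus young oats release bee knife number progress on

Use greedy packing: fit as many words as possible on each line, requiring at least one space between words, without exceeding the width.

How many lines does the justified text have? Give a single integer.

Line 1: ['electric', 'clean'] (min_width=14, slack=5)
Line 2: ['tomato', 'have', 'plane'] (min_width=17, slack=2)
Line 3: ['sky', 'any', 'cloud'] (min_width=13, slack=6)
Line 4: ['island', 'universe'] (min_width=15, slack=4)
Line 5: ['magnetic', 'compound'] (min_width=17, slack=2)
Line 6: ['bus', 'young', 'oats'] (min_width=14, slack=5)
Line 7: ['release', 'bee', 'knife'] (min_width=17, slack=2)
Line 8: ['number', 'progress', 'on'] (min_width=18, slack=1)
Total lines: 8

Answer: 8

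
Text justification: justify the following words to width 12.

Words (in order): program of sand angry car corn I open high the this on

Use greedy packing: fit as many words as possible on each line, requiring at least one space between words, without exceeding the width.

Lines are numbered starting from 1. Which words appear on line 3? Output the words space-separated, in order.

Line 1: ['program', 'of'] (min_width=10, slack=2)
Line 2: ['sand', 'angry'] (min_width=10, slack=2)
Line 3: ['car', 'corn', 'I'] (min_width=10, slack=2)
Line 4: ['open', 'high'] (min_width=9, slack=3)
Line 5: ['the', 'this', 'on'] (min_width=11, slack=1)

Answer: car corn I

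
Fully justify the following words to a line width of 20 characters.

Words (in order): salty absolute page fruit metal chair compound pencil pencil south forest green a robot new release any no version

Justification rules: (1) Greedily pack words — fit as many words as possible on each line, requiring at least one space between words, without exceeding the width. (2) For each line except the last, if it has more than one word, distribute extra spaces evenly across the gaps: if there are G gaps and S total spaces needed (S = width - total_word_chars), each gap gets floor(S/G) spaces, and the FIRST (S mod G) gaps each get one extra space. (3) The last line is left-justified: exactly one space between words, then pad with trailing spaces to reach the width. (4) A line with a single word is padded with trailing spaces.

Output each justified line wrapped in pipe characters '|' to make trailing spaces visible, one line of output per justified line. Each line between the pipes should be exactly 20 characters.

Line 1: ['salty', 'absolute', 'page'] (min_width=19, slack=1)
Line 2: ['fruit', 'metal', 'chair'] (min_width=17, slack=3)
Line 3: ['compound', 'pencil'] (min_width=15, slack=5)
Line 4: ['pencil', 'south', 'forest'] (min_width=19, slack=1)
Line 5: ['green', 'a', 'robot', 'new'] (min_width=17, slack=3)
Line 6: ['release', 'any', 'no'] (min_width=14, slack=6)
Line 7: ['version'] (min_width=7, slack=13)

Answer: |salty  absolute page|
|fruit   metal  chair|
|compound      pencil|
|pencil  south forest|
|green  a  robot  new|
|release    any    no|
|version             |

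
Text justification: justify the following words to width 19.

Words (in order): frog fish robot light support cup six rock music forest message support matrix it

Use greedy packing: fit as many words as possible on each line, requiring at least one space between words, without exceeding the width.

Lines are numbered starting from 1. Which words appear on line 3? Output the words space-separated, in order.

Line 1: ['frog', 'fish', 'robot'] (min_width=15, slack=4)
Line 2: ['light', 'support', 'cup'] (min_width=17, slack=2)
Line 3: ['six', 'rock', 'music'] (min_width=14, slack=5)
Line 4: ['forest', 'message'] (min_width=14, slack=5)
Line 5: ['support', 'matrix', 'it'] (min_width=17, slack=2)

Answer: six rock music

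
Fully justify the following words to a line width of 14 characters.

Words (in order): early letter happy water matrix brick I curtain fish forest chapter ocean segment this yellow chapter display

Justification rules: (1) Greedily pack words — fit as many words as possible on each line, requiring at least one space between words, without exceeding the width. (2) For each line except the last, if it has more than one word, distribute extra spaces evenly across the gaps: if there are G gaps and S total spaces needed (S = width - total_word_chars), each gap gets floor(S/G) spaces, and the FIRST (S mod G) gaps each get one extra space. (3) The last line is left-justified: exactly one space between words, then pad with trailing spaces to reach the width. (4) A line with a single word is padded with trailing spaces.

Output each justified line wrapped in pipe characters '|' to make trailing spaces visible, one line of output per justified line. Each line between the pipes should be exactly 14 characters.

Answer: |early   letter|
|happy    water|
|matrix brick I|
|curtain   fish|
|forest chapter|
|ocean  segment|
|this    yellow|
|chapter       |
|display       |

Derivation:
Line 1: ['early', 'letter'] (min_width=12, slack=2)
Line 2: ['happy', 'water'] (min_width=11, slack=3)
Line 3: ['matrix', 'brick', 'I'] (min_width=14, slack=0)
Line 4: ['curtain', 'fish'] (min_width=12, slack=2)
Line 5: ['forest', 'chapter'] (min_width=14, slack=0)
Line 6: ['ocean', 'segment'] (min_width=13, slack=1)
Line 7: ['this', 'yellow'] (min_width=11, slack=3)
Line 8: ['chapter'] (min_width=7, slack=7)
Line 9: ['display'] (min_width=7, slack=7)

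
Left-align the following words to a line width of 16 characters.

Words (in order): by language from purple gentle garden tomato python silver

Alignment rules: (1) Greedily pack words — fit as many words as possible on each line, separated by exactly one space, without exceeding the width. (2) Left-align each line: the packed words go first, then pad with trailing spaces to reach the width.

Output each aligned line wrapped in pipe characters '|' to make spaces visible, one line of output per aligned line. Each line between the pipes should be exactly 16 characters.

Answer: |by language from|
|purple gentle   |
|garden tomato   |
|python silver   |

Derivation:
Line 1: ['by', 'language', 'from'] (min_width=16, slack=0)
Line 2: ['purple', 'gentle'] (min_width=13, slack=3)
Line 3: ['garden', 'tomato'] (min_width=13, slack=3)
Line 4: ['python', 'silver'] (min_width=13, slack=3)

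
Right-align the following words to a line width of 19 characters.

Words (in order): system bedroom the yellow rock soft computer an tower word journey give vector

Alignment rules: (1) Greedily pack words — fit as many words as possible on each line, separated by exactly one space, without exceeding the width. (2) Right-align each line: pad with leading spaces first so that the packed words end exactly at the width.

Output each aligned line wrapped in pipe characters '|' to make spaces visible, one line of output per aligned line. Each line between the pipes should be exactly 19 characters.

Answer: | system bedroom the|
|   yellow rock soft|
|  computer an tower|
|  word journey give|
|             vector|

Derivation:
Line 1: ['system', 'bedroom', 'the'] (min_width=18, slack=1)
Line 2: ['yellow', 'rock', 'soft'] (min_width=16, slack=3)
Line 3: ['computer', 'an', 'tower'] (min_width=17, slack=2)
Line 4: ['word', 'journey', 'give'] (min_width=17, slack=2)
Line 5: ['vector'] (min_width=6, slack=13)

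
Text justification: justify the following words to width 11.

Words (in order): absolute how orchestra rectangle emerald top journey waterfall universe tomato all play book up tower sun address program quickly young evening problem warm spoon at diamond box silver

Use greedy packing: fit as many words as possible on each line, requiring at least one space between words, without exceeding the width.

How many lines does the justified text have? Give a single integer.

Line 1: ['absolute'] (min_width=8, slack=3)
Line 2: ['how'] (min_width=3, slack=8)
Line 3: ['orchestra'] (min_width=9, slack=2)
Line 4: ['rectangle'] (min_width=9, slack=2)
Line 5: ['emerald', 'top'] (min_width=11, slack=0)
Line 6: ['journey'] (min_width=7, slack=4)
Line 7: ['waterfall'] (min_width=9, slack=2)
Line 8: ['universe'] (min_width=8, slack=3)
Line 9: ['tomato', 'all'] (min_width=10, slack=1)
Line 10: ['play', 'book'] (min_width=9, slack=2)
Line 11: ['up', 'tower'] (min_width=8, slack=3)
Line 12: ['sun', 'address'] (min_width=11, slack=0)
Line 13: ['program'] (min_width=7, slack=4)
Line 14: ['quickly'] (min_width=7, slack=4)
Line 15: ['young'] (min_width=5, slack=6)
Line 16: ['evening'] (min_width=7, slack=4)
Line 17: ['problem'] (min_width=7, slack=4)
Line 18: ['warm', 'spoon'] (min_width=10, slack=1)
Line 19: ['at', 'diamond'] (min_width=10, slack=1)
Line 20: ['box', 'silver'] (min_width=10, slack=1)
Total lines: 20

Answer: 20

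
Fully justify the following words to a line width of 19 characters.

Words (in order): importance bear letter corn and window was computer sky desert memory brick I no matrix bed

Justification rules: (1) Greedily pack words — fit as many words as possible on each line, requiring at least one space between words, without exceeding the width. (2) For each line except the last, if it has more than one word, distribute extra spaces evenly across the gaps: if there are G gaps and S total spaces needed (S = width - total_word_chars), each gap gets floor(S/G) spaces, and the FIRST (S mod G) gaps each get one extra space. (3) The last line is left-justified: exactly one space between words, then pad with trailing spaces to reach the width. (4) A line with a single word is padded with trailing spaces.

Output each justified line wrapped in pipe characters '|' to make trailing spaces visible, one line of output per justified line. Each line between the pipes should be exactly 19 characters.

Answer: |importance     bear|
|letter   corn   and|
|window was computer|
|sky  desert  memory|
|brick  I  no matrix|
|bed                |

Derivation:
Line 1: ['importance', 'bear'] (min_width=15, slack=4)
Line 2: ['letter', 'corn', 'and'] (min_width=15, slack=4)
Line 3: ['window', 'was', 'computer'] (min_width=19, slack=0)
Line 4: ['sky', 'desert', 'memory'] (min_width=17, slack=2)
Line 5: ['brick', 'I', 'no', 'matrix'] (min_width=17, slack=2)
Line 6: ['bed'] (min_width=3, slack=16)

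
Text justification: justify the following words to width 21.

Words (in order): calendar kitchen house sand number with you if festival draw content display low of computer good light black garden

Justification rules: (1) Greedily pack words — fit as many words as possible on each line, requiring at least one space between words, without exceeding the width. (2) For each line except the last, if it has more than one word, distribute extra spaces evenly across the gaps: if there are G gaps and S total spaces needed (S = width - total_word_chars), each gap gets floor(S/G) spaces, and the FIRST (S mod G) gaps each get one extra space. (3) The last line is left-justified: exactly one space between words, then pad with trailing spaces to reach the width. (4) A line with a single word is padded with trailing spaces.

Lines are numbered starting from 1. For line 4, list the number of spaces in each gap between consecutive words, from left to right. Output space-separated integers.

Answer: 2 1

Derivation:
Line 1: ['calendar', 'kitchen'] (min_width=16, slack=5)
Line 2: ['house', 'sand', 'number'] (min_width=17, slack=4)
Line 3: ['with', 'you', 'if', 'festival'] (min_width=20, slack=1)
Line 4: ['draw', 'content', 'display'] (min_width=20, slack=1)
Line 5: ['low', 'of', 'computer', 'good'] (min_width=20, slack=1)
Line 6: ['light', 'black', 'garden'] (min_width=18, slack=3)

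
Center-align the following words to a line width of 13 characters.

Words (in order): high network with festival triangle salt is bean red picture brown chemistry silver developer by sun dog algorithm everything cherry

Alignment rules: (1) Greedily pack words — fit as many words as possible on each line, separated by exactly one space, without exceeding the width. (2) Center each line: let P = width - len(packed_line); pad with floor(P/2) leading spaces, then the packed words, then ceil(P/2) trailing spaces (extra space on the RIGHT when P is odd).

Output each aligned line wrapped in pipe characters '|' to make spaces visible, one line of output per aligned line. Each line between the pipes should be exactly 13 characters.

Line 1: ['high', 'network'] (min_width=12, slack=1)
Line 2: ['with', 'festival'] (min_width=13, slack=0)
Line 3: ['triangle', 'salt'] (min_width=13, slack=0)
Line 4: ['is', 'bean', 'red'] (min_width=11, slack=2)
Line 5: ['picture', 'brown'] (min_width=13, slack=0)
Line 6: ['chemistry'] (min_width=9, slack=4)
Line 7: ['silver'] (min_width=6, slack=7)
Line 8: ['developer', 'by'] (min_width=12, slack=1)
Line 9: ['sun', 'dog'] (min_width=7, slack=6)
Line 10: ['algorithm'] (min_width=9, slack=4)
Line 11: ['everything'] (min_width=10, slack=3)
Line 12: ['cherry'] (min_width=6, slack=7)

Answer: |high network |
|with festival|
|triangle salt|
| is bean red |
|picture brown|
|  chemistry  |
|   silver    |
|developer by |
|   sun dog   |
|  algorithm  |
| everything  |
|   cherry    |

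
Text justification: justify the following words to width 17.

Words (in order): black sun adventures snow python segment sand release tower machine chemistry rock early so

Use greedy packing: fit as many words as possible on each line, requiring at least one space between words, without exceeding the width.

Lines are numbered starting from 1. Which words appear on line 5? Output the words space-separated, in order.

Line 1: ['black', 'sun'] (min_width=9, slack=8)
Line 2: ['adventures', 'snow'] (min_width=15, slack=2)
Line 3: ['python', 'segment'] (min_width=14, slack=3)
Line 4: ['sand', 'release'] (min_width=12, slack=5)
Line 5: ['tower', 'machine'] (min_width=13, slack=4)
Line 6: ['chemistry', 'rock'] (min_width=14, slack=3)
Line 7: ['early', 'so'] (min_width=8, slack=9)

Answer: tower machine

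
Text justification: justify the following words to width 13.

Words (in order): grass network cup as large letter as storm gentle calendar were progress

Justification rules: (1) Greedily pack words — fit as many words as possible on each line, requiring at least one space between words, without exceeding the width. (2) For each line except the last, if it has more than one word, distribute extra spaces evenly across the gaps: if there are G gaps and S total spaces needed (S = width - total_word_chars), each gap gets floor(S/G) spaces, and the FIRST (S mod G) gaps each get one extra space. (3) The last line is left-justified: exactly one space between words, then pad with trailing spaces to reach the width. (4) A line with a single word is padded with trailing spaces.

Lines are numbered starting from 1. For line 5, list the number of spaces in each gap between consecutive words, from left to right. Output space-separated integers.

Answer: 1

Derivation:
Line 1: ['grass', 'network'] (min_width=13, slack=0)
Line 2: ['cup', 'as', 'large'] (min_width=12, slack=1)
Line 3: ['letter', 'as'] (min_width=9, slack=4)
Line 4: ['storm', 'gentle'] (min_width=12, slack=1)
Line 5: ['calendar', 'were'] (min_width=13, slack=0)
Line 6: ['progress'] (min_width=8, slack=5)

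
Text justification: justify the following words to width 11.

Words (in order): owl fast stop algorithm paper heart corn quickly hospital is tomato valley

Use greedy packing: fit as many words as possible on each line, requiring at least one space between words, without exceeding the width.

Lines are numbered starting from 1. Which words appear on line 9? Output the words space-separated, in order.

Line 1: ['owl', 'fast'] (min_width=8, slack=3)
Line 2: ['stop'] (min_width=4, slack=7)
Line 3: ['algorithm'] (min_width=9, slack=2)
Line 4: ['paper', 'heart'] (min_width=11, slack=0)
Line 5: ['corn'] (min_width=4, slack=7)
Line 6: ['quickly'] (min_width=7, slack=4)
Line 7: ['hospital', 'is'] (min_width=11, slack=0)
Line 8: ['tomato'] (min_width=6, slack=5)
Line 9: ['valley'] (min_width=6, slack=5)

Answer: valley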